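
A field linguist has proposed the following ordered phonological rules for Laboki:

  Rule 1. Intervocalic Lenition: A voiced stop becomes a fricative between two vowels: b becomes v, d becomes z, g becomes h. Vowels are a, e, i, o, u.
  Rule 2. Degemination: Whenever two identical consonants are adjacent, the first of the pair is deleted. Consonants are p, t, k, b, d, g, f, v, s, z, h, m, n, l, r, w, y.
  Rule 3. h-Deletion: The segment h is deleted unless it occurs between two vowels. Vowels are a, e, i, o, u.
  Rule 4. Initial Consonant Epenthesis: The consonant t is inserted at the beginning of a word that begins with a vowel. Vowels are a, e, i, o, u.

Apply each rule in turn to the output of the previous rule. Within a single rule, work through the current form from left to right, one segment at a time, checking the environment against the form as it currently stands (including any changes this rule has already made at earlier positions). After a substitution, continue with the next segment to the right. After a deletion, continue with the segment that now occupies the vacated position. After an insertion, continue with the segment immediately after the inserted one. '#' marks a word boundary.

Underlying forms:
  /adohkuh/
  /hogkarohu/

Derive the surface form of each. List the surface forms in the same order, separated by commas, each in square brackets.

/adohkuh/:
  Rule 1 Intervocalic Lenition: [adohkuh] → [azohkuh]
  Rule 2 Degemination: no change — [azohkuh]
  Rule 3 h-Deletion: [azohkuh] → [azoku]
  Rule 4 Initial Consonant Epenthesis: [azoku] → [tazoku]
/hogkarohu/:
  Rule 1 Intervocalic Lenition: no change — [hogkarohu]
  Rule 2 Degemination: no change — [hogkarohu]
  Rule 3 h-Deletion: [hogkarohu] → [ogkarohu]
  Rule 4 Initial Consonant Epenthesis: [ogkarohu] → [togkarohu]

[tazoku], [togkarohu]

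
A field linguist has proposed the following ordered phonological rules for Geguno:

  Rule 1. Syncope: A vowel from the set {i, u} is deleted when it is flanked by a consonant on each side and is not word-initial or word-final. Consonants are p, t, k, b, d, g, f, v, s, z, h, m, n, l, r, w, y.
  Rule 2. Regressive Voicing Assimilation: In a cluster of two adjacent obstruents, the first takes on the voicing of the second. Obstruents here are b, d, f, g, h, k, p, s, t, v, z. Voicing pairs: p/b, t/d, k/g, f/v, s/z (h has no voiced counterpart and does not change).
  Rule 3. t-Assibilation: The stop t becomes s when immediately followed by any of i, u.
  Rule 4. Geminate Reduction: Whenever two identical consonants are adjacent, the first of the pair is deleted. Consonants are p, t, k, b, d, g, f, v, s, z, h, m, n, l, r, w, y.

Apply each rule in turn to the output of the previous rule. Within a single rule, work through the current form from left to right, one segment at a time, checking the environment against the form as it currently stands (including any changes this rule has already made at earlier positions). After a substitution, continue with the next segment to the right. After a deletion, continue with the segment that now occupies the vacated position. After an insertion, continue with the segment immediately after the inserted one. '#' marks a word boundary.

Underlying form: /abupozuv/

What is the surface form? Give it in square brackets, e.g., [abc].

[apozv]

Rule 1 Syncope: [abupozuv] → [abpozv]
Rule 2 Regressive Voicing Assimilation: [abpozv] → [appozv]
Rule 3 t-Assibilation: no change — [appozv]
Rule 4 Geminate Reduction: [appozv] → [apozv]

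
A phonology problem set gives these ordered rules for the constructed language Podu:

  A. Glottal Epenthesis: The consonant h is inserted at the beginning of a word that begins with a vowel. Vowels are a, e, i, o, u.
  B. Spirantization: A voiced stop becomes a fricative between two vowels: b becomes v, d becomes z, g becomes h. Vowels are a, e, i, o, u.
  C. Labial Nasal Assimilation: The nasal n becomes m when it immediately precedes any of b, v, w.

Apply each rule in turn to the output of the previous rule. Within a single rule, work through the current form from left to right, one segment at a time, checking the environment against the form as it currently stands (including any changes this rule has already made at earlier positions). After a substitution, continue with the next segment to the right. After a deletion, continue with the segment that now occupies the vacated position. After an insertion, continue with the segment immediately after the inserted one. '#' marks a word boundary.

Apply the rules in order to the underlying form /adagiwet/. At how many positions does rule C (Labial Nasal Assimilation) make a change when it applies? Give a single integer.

A Glottal Epenthesis: [adagiwet] → [hadagiwet]
B Spirantization: [hadagiwet] → [hazahiwet]
C Labial Nasal Assimilation: no change — [hazahiwet]
Rule C changed 0 position(s).

0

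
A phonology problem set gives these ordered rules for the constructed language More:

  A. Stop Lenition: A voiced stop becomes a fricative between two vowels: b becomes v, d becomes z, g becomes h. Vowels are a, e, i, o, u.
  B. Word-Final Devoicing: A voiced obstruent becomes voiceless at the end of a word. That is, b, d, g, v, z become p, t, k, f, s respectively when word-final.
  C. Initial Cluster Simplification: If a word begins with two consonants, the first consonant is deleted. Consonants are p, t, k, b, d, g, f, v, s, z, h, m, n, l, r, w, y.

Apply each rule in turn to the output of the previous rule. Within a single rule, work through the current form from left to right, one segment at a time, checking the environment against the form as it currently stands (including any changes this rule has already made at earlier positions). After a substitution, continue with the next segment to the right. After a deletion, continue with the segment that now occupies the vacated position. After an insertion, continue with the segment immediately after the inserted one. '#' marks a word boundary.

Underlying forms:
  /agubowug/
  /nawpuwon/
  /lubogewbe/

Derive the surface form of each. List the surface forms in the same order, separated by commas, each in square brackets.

/agubowug/:
  A Stop Lenition: [agubowug] → [ahuvowug]
  B Word-Final Devoicing: [ahuvowug] → [ahuvowuk]
  C Initial Cluster Simplification: no change — [ahuvowuk]
/nawpuwon/:
  A Stop Lenition: no change — [nawpuwon]
  B Word-Final Devoicing: no change — [nawpuwon]
  C Initial Cluster Simplification: no change — [nawpuwon]
/lubogewbe/:
  A Stop Lenition: [lubogewbe] → [luvohewbe]
  B Word-Final Devoicing: no change — [luvohewbe]
  C Initial Cluster Simplification: no change — [luvohewbe]

[ahuvowuk], [nawpuwon], [luvohewbe]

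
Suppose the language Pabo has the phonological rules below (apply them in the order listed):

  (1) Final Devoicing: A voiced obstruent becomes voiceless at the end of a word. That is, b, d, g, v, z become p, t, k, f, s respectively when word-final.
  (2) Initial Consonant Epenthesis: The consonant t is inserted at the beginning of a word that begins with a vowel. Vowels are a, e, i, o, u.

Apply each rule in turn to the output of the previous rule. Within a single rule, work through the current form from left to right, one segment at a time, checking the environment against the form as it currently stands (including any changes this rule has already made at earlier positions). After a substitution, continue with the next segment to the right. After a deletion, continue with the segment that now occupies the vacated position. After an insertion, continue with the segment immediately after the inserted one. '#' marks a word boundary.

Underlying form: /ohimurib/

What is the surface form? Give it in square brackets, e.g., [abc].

[tohimurip]

(1) Final Devoicing: [ohimurib] → [ohimurip]
(2) Initial Consonant Epenthesis: [ohimurip] → [tohimurip]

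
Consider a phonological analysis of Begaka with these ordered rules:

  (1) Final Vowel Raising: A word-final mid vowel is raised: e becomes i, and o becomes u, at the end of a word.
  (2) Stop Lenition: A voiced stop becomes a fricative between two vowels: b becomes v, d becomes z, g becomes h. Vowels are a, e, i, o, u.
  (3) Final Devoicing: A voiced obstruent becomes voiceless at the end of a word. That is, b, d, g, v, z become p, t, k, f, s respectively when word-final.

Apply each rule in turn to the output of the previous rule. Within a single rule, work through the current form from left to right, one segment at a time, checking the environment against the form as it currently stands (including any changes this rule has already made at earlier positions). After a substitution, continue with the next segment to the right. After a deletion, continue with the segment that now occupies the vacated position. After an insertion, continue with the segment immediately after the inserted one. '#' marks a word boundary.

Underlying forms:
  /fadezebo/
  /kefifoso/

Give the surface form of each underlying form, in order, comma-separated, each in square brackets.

[fazezevu], [kefifosu]

/fadezebo/:
  (1) Final Vowel Raising: [fadezebo] → [fadezebu]
  (2) Stop Lenition: [fadezebu] → [fazezevu]
  (3) Final Devoicing: no change — [fazezevu]
/kefifoso/:
  (1) Final Vowel Raising: [kefifoso] → [kefifosu]
  (2) Stop Lenition: no change — [kefifosu]
  (3) Final Devoicing: no change — [kefifosu]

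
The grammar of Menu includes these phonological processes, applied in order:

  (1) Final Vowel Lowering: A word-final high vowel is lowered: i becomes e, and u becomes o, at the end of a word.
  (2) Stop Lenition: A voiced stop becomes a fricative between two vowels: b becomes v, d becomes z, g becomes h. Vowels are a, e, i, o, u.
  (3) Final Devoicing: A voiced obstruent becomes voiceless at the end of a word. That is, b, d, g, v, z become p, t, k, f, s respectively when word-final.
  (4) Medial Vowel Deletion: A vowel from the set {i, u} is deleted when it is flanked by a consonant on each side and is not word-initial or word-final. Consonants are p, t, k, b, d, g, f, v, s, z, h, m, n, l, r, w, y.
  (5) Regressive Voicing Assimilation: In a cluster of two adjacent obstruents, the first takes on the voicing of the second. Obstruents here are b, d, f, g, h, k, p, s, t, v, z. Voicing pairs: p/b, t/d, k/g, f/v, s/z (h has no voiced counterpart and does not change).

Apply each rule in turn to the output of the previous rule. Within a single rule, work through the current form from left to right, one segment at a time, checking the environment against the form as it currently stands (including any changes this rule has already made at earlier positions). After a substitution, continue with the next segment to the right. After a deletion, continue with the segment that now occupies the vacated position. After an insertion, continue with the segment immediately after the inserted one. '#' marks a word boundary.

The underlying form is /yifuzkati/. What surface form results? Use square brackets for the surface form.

(1) Final Vowel Lowering: [yifuzkati] → [yifuzkate]
(2) Stop Lenition: no change — [yifuzkate]
(3) Final Devoicing: no change — [yifuzkate]
(4) Medial Vowel Deletion: [yifuzkate] → [yfzkate]
(5) Regressive Voicing Assimilation: [yfzkate] → [yvskate]

[yvskate]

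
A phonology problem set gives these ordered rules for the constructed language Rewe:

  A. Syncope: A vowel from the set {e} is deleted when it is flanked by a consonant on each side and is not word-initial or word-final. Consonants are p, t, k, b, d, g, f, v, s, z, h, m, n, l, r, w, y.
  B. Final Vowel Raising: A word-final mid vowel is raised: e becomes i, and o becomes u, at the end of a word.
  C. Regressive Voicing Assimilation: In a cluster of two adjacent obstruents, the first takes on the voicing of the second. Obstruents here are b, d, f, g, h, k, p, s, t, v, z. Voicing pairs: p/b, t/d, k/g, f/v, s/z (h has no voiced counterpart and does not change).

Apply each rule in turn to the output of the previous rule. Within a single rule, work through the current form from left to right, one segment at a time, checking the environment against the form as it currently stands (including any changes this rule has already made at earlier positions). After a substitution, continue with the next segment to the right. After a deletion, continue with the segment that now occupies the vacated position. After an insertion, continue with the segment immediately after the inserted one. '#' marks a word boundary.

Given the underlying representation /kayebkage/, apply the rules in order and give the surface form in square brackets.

A Syncope: [kayebkage] → [kaybkage]
B Final Vowel Raising: [kaybkage] → [kaybkagi]
C Regressive Voicing Assimilation: [kaybkagi] → [kaypkagi]

[kaypkagi]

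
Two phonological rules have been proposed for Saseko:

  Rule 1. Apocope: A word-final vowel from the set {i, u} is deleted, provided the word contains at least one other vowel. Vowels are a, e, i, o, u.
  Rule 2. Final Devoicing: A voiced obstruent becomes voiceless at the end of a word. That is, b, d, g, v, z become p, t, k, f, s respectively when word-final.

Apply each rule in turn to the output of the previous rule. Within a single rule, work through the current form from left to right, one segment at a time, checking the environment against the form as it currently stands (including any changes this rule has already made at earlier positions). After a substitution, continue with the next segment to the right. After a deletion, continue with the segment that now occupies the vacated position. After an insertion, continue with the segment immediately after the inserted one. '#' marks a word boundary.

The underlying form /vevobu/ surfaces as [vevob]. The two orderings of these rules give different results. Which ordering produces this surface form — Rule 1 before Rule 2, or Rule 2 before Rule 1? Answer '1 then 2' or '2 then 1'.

2 then 1

Order 1 then 2:
  1 Apocope: [vevobu] → [vevob]
  2 Final Devoicing: [vevob] → [vevop]
  result: [vevop]
Order 2 then 1:
  2 Final Devoicing: no change — [vevobu]
  1 Apocope: [vevobu] → [vevob]
  result: [vevob]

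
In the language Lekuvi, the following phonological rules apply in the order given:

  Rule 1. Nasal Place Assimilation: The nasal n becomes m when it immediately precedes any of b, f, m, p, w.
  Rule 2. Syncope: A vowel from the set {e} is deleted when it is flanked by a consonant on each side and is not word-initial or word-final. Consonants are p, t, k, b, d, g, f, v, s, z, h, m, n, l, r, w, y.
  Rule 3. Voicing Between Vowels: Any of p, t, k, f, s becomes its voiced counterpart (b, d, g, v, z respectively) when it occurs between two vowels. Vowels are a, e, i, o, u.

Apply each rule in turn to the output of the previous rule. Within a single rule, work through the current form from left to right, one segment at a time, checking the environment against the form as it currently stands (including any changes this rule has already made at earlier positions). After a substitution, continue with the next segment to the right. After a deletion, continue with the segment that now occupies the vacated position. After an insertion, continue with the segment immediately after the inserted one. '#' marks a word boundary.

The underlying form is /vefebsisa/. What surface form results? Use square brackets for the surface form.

[vfbsiza]

Rule 1 Nasal Place Assimilation: no change — [vefebsisa]
Rule 2 Syncope: [vefebsisa] → [vfbsisa]
Rule 3 Voicing Between Vowels: [vfbsisa] → [vfbsiza]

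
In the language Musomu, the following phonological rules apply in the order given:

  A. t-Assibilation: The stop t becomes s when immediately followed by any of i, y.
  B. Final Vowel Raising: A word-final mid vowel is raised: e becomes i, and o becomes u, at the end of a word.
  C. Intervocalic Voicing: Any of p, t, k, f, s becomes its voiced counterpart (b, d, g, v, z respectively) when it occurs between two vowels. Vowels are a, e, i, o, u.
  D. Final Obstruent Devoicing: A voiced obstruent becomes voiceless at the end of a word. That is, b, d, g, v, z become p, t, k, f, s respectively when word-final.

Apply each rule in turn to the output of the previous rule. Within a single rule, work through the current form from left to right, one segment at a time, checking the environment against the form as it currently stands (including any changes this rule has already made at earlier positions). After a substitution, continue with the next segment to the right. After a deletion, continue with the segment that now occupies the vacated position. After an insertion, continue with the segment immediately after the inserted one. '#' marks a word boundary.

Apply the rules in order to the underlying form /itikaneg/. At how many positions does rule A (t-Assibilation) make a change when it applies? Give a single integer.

1

A t-Assibilation: [itikaneg] → [isikaneg]
B Final Vowel Raising: no change — [isikaneg]
C Intervocalic Voicing: [isikaneg] → [iziganeg]
D Final Obstruent Devoicing: [iziganeg] → [iziganek]
Rule A changed 1 position(s).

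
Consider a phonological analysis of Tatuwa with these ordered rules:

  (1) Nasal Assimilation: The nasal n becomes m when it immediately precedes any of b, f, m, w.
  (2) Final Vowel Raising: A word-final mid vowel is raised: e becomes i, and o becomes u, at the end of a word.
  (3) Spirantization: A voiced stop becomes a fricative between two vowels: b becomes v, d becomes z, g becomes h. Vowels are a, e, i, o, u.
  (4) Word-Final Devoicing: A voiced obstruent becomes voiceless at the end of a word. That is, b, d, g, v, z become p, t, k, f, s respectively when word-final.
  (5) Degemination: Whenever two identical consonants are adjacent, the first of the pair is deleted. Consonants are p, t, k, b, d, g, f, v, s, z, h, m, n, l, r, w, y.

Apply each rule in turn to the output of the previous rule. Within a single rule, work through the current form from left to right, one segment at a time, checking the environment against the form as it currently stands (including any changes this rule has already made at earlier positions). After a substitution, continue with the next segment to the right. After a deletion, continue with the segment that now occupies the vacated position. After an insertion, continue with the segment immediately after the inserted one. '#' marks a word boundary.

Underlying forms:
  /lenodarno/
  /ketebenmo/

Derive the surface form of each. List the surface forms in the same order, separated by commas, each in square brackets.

[lenozarnu], [ketevemu]

/lenodarno/:
  (1) Nasal Assimilation: no change — [lenodarno]
  (2) Final Vowel Raising: [lenodarno] → [lenodarnu]
  (3) Spirantization: [lenodarnu] → [lenozarnu]
  (4) Word-Final Devoicing: no change — [lenozarnu]
  (5) Degemination: no change — [lenozarnu]
/ketebenmo/:
  (1) Nasal Assimilation: [ketebenmo] → [ketebemmo]
  (2) Final Vowel Raising: [ketebemmo] → [ketebemmu]
  (3) Spirantization: [ketebemmu] → [ketevemmu]
  (4) Word-Final Devoicing: no change — [ketevemmu]
  (5) Degemination: [ketevemmu] → [ketevemu]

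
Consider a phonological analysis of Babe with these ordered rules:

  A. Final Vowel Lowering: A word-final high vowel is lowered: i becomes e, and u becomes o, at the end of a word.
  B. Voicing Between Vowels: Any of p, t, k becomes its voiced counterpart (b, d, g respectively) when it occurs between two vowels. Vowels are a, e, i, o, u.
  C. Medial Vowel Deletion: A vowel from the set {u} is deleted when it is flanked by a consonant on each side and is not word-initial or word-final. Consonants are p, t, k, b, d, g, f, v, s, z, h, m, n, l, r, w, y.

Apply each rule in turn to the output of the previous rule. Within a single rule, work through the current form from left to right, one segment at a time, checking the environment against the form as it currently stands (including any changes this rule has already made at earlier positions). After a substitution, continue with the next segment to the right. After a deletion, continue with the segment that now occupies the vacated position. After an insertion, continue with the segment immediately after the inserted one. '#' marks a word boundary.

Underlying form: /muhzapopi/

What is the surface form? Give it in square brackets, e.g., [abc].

A Final Vowel Lowering: [muhzapopi] → [muhzapope]
B Voicing Between Vowels: [muhzapope] → [muhzabobe]
C Medial Vowel Deletion: [muhzabobe] → [mhzabobe]

[mhzabobe]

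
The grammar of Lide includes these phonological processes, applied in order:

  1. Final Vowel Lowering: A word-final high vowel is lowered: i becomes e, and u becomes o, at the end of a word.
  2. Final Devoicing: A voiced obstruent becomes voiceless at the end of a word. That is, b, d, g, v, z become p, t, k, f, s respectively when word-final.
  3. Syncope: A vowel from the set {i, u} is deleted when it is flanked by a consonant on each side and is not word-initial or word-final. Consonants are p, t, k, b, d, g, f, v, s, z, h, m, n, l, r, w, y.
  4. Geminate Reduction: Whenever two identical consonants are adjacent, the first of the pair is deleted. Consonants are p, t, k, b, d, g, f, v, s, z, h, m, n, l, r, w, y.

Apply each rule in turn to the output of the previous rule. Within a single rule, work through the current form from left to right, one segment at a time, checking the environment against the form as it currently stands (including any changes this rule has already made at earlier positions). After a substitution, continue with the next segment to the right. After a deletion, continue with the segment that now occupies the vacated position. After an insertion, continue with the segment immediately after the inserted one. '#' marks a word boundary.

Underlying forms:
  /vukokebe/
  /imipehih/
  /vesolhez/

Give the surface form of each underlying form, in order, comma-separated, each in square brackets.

[vkokebe], [impeh], [vesolhes]

/vukokebe/:
  1 Final Vowel Lowering: no change — [vukokebe]
  2 Final Devoicing: no change — [vukokebe]
  3 Syncope: [vukokebe] → [vkokebe]
  4 Geminate Reduction: no change — [vkokebe]
/imipehih/:
  1 Final Vowel Lowering: no change — [imipehih]
  2 Final Devoicing: no change — [imipehih]
  3 Syncope: [imipehih] → [impehh]
  4 Geminate Reduction: [impehh] → [impeh]
/vesolhez/:
  1 Final Vowel Lowering: no change — [vesolhez]
  2 Final Devoicing: [vesolhez] → [vesolhes]
  3 Syncope: no change — [vesolhes]
  4 Geminate Reduction: no change — [vesolhes]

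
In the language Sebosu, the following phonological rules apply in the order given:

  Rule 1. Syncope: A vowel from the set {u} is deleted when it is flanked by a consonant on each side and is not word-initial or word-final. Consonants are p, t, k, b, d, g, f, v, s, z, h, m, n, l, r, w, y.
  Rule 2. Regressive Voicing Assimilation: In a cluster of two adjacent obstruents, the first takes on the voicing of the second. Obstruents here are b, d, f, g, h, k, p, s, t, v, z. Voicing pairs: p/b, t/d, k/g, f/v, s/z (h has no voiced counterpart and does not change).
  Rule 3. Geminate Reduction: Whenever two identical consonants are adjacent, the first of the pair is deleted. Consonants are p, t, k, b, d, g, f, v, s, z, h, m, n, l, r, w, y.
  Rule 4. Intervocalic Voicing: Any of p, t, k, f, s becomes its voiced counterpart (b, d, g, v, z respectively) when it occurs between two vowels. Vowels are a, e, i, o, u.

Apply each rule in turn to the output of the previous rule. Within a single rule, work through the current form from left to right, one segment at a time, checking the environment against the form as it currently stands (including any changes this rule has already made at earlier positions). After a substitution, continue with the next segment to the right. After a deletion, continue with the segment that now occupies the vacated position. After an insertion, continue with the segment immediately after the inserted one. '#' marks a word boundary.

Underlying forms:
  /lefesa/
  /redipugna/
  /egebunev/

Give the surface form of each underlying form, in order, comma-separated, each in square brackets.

/lefesa/:
  Rule 1 Syncope: no change — [lefesa]
  Rule 2 Regressive Voicing Assimilation: no change — [lefesa]
  Rule 3 Geminate Reduction: no change — [lefesa]
  Rule 4 Intervocalic Voicing: [lefesa] → [leveza]
/redipugna/:
  Rule 1 Syncope: [redipugna] → [redipgna]
  Rule 2 Regressive Voicing Assimilation: [redipgna] → [redibgna]
  Rule 3 Geminate Reduction: no change — [redibgna]
  Rule 4 Intervocalic Voicing: no change — [redibgna]
/egebunev/:
  Rule 1 Syncope: [egebunev] → [egebnev]
  Rule 2 Regressive Voicing Assimilation: no change — [egebnev]
  Rule 3 Geminate Reduction: no change — [egebnev]
  Rule 4 Intervocalic Voicing: no change — [egebnev]

[leveza], [redibgna], [egebnev]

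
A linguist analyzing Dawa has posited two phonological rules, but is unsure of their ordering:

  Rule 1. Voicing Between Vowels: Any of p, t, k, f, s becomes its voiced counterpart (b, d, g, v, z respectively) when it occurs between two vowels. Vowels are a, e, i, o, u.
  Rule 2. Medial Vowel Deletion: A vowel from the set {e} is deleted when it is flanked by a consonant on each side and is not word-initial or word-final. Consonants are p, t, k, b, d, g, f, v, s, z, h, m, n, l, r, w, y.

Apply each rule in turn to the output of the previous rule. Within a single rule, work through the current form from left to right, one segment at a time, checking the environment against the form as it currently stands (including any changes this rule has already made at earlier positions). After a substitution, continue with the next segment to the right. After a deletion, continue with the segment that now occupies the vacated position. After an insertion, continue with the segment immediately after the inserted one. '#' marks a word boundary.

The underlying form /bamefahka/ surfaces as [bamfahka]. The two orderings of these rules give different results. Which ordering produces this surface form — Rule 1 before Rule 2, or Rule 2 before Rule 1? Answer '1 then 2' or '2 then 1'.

2 then 1

Order 1 then 2:
  1 Voicing Between Vowels: [bamefahka] → [bamevahka]
  2 Medial Vowel Deletion: [bamevahka] → [bamvahka]
  result: [bamvahka]
Order 2 then 1:
  2 Medial Vowel Deletion: [bamefahka] → [bamfahka]
  1 Voicing Between Vowels: no change — [bamfahka]
  result: [bamfahka]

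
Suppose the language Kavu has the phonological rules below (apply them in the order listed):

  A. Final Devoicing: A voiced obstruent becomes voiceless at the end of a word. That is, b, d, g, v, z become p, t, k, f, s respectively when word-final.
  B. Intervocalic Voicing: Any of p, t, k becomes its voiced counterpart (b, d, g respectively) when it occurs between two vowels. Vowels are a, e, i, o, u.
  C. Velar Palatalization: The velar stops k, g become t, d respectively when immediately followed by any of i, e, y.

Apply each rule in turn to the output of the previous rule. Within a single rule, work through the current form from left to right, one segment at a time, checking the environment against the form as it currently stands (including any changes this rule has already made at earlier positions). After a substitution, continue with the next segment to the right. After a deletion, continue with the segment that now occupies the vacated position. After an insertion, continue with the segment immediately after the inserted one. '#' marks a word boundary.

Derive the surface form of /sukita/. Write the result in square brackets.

A Final Devoicing: no change — [sukita]
B Intervocalic Voicing: [sukita] → [sugida]
C Velar Palatalization: [sugida] → [sudida]

[sudida]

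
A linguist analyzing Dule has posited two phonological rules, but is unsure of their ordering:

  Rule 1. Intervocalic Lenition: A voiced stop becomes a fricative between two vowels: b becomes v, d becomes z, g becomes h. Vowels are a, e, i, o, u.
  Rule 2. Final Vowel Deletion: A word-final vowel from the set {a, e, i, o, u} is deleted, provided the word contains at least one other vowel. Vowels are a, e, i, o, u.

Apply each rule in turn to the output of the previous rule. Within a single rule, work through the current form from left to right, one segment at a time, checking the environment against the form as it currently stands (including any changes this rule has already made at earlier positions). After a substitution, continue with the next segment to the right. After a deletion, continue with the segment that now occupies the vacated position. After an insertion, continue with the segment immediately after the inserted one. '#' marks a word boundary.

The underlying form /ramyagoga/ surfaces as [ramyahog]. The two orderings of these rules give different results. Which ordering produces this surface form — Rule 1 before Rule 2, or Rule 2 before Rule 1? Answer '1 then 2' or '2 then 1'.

2 then 1

Order 1 then 2:
  1 Intervocalic Lenition: [ramyagoga] → [ramyahoha]
  2 Final Vowel Deletion: [ramyahoha] → [ramyahoh]
  result: [ramyahoh]
Order 2 then 1:
  2 Final Vowel Deletion: [ramyagoga] → [ramyagog]
  1 Intervocalic Lenition: [ramyagog] → [ramyahog]
  result: [ramyahog]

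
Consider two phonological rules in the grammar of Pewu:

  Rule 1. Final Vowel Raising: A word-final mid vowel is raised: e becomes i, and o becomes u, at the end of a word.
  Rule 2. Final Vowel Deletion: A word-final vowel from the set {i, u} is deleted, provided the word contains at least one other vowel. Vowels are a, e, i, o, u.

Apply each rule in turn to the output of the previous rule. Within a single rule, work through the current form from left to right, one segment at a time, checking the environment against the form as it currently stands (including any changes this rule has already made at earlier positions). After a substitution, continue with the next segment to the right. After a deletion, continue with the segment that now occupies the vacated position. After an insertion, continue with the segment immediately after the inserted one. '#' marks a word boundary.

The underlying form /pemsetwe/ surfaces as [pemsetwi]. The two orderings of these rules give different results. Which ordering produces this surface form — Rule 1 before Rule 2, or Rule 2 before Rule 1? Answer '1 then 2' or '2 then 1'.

Order 1 then 2:
  1 Final Vowel Raising: [pemsetwe] → [pemsetwi]
  2 Final Vowel Deletion: [pemsetwi] → [pemsetw]
  result: [pemsetw]
Order 2 then 1:
  2 Final Vowel Deletion: no change — [pemsetwe]
  1 Final Vowel Raising: [pemsetwe] → [pemsetwi]
  result: [pemsetwi]

2 then 1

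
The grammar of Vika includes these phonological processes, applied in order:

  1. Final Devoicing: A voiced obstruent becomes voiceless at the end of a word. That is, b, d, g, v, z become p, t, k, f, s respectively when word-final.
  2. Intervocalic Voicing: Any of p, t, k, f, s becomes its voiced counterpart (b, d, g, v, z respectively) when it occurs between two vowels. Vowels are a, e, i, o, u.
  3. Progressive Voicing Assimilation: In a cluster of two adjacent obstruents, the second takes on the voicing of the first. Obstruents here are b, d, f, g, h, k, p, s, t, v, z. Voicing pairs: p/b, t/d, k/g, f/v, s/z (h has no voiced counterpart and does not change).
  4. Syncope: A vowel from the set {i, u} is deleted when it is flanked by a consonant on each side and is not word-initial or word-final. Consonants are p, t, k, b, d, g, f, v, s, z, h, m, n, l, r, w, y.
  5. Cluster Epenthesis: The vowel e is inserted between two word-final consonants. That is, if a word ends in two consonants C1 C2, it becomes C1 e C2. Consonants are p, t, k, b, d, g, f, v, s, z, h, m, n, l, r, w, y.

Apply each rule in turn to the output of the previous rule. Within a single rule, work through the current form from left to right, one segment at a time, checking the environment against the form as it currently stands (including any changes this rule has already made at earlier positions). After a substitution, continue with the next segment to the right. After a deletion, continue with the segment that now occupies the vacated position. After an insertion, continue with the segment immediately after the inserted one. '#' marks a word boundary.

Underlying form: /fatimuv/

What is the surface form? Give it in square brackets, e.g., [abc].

1 Final Devoicing: [fatimuv] → [fatimuf]
2 Intervocalic Voicing: [fatimuf] → [fadimuf]
3 Progressive Voicing Assimilation: no change — [fadimuf]
4 Syncope: [fadimuf] → [fadmf]
5 Cluster Epenthesis: [fadmf] → [fadmef]

[fadmef]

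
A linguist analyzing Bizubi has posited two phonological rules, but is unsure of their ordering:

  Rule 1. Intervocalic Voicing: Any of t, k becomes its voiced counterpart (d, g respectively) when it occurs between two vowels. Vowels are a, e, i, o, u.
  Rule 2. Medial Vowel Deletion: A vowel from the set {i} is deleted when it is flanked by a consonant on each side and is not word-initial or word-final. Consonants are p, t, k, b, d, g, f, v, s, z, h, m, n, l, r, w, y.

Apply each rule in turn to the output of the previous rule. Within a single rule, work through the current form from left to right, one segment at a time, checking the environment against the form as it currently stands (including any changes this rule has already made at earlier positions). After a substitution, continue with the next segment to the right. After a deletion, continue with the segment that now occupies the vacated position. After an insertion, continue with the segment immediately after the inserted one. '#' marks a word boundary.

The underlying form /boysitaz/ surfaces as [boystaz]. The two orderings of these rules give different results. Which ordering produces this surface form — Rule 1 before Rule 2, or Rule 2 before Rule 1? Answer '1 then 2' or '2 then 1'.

Order 1 then 2:
  1 Intervocalic Voicing: [boysitaz] → [boysidaz]
  2 Medial Vowel Deletion: [boysidaz] → [boysdaz]
  result: [boysdaz]
Order 2 then 1:
  2 Medial Vowel Deletion: [boysitaz] → [boystaz]
  1 Intervocalic Voicing: no change — [boystaz]
  result: [boystaz]

2 then 1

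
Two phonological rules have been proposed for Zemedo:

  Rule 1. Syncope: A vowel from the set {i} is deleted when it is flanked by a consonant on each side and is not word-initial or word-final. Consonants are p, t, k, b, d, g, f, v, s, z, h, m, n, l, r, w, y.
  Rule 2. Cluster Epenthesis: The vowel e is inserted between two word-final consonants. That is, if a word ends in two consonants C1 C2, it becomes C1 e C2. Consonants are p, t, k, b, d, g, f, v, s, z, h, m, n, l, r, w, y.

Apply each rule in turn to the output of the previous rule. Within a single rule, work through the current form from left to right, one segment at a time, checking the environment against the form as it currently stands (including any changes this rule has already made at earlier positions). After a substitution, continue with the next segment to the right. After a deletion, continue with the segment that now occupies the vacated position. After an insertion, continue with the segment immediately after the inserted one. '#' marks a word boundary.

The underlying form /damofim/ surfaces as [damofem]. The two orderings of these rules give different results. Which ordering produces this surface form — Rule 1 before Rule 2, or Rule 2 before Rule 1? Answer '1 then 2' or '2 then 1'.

1 then 2

Order 1 then 2:
  1 Syncope: [damofim] → [damofm]
  2 Cluster Epenthesis: [damofm] → [damofem]
  result: [damofem]
Order 2 then 1:
  2 Cluster Epenthesis: no change — [damofim]
  1 Syncope: [damofim] → [damofm]
  result: [damofm]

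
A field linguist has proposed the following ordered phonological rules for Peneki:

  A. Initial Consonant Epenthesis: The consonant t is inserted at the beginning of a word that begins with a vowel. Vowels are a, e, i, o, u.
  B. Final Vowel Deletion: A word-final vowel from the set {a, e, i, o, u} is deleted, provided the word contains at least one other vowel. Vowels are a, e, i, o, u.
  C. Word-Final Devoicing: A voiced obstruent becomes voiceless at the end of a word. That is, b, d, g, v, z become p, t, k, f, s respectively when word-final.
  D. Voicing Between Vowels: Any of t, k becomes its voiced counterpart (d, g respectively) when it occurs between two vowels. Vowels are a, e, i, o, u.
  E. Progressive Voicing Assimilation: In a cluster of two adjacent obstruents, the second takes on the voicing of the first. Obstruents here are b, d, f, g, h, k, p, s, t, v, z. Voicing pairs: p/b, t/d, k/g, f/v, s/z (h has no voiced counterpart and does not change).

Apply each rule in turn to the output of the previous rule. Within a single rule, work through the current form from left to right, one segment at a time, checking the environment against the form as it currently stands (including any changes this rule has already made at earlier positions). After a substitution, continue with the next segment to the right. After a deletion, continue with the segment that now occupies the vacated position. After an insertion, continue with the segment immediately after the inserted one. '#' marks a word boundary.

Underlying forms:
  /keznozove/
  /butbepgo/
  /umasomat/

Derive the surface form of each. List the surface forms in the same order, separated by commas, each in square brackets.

[keznozof], [butpepk], [tumasomat]

/keznozove/:
  A Initial Consonant Epenthesis: no change — [keznozove]
  B Final Vowel Deletion: [keznozove] → [keznozov]
  C Word-Final Devoicing: [keznozov] → [keznozof]
  D Voicing Between Vowels: no change — [keznozof]
  E Progressive Voicing Assimilation: no change — [keznozof]
/butbepgo/:
  A Initial Consonant Epenthesis: no change — [butbepgo]
  B Final Vowel Deletion: [butbepgo] → [butbepg]
  C Word-Final Devoicing: [butbepg] → [butbepk]
  D Voicing Between Vowels: no change — [butbepk]
  E Progressive Voicing Assimilation: [butbepk] → [butpepk]
/umasomat/:
  A Initial Consonant Epenthesis: [umasomat] → [tumasomat]
  B Final Vowel Deletion: no change — [tumasomat]
  C Word-Final Devoicing: no change — [tumasomat]
  D Voicing Between Vowels: no change — [tumasomat]
  E Progressive Voicing Assimilation: no change — [tumasomat]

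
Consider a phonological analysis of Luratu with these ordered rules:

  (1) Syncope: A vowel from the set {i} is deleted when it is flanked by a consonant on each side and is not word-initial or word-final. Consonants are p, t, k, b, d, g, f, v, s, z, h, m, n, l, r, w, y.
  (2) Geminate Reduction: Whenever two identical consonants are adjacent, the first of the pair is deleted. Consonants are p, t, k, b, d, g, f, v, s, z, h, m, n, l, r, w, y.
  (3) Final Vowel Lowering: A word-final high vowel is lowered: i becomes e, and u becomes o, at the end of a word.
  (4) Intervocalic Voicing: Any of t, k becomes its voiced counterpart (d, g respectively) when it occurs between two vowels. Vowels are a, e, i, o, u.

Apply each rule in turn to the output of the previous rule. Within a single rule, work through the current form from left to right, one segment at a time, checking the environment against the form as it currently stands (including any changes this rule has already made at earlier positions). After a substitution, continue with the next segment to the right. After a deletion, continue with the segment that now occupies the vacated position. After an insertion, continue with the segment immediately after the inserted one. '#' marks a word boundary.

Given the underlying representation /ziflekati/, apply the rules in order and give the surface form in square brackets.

[zflegade]

(1) Syncope: [ziflekati] → [zflekati]
(2) Geminate Reduction: no change — [zflekati]
(3) Final Vowel Lowering: [zflekati] → [zflekate]
(4) Intervocalic Voicing: [zflekate] → [zflegade]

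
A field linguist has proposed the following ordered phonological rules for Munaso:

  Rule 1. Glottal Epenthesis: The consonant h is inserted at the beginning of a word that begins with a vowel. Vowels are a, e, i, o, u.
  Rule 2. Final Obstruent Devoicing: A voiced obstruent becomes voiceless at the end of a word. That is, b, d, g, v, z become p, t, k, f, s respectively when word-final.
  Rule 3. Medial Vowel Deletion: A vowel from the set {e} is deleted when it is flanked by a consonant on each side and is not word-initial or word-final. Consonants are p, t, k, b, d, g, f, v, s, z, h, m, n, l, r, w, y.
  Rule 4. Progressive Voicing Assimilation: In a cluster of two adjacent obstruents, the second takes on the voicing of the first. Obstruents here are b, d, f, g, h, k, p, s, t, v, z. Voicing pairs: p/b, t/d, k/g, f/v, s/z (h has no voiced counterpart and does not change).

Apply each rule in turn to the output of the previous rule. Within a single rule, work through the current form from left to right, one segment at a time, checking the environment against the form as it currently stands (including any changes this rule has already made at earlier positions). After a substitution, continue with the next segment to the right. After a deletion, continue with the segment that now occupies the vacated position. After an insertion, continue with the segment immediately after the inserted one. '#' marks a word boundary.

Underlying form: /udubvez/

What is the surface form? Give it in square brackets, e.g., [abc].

[hudubvz]

Rule 1 Glottal Epenthesis: [udubvez] → [hudubvez]
Rule 2 Final Obstruent Devoicing: [hudubvez] → [hudubves]
Rule 3 Medial Vowel Deletion: [hudubves] → [hudubvs]
Rule 4 Progressive Voicing Assimilation: [hudubvs] → [hudubvz]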